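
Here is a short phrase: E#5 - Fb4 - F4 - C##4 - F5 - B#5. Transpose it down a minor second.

E#5 -> D##5
Fb4 -> Eb4
F4 -> E4
C##4 -> B##3
F5 -> E5
B#5 -> A##5

D##5 Eb4 E4 B##3 E5 A##5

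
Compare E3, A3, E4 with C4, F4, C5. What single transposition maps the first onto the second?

up a minor sixth

Take the first pair: E3 → C4. E to C spans 6 letter names, so the interval is some kind of sixth.
E3 to C4 is 8 semitones, which makes it a minor sixth; the second version is higher, so the direction is up.
Checking another pair — E4 → C5 — gives the same interval.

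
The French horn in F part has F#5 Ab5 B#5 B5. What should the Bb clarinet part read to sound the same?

First find concert pitch: the French horn in F sounds a perfect fifth below written, so F#5 Ab5 B#5 B5 sounds B4 Db5 E#5 E5.
Then write for Bb clarinet: it sounds a major second below written, so the part must be a major second above concert.
B4 → C#5
Db5 → Eb5
E#5 → F##5
E5 → F#5

C#5 Eb5 F##5 F#5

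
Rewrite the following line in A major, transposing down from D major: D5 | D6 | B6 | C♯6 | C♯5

D major to A major down is a perfect fourth, so every note moves down by that interval.
D5 → A4
D6 → A5
B6 → F#6
C#6 → G#5
C#5 → G#4

A4 A5 F#6 G#5 G#4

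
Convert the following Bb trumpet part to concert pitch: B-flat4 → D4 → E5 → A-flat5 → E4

Ab4 C4 D5 Gb5 D4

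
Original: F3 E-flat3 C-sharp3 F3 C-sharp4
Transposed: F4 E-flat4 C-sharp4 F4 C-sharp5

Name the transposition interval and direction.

up a perfect octave

Take the first pair: F3 → F4. F to F spans 8 letter names, so the interval is some kind of octave.
F3 to F4 is 12 semitones, which makes it a perfect octave; the second version is higher, so the direction is up.
Checking another pair — C#4 → C#5 — gives the same interval.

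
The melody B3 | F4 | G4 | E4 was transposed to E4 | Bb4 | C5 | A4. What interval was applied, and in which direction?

up a perfect fourth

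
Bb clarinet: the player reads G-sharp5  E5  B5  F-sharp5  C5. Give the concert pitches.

F#5 D5 A5 E5 Bb4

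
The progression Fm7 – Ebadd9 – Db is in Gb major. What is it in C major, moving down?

Bm7 Aadd9 G

Gb major down to C major is a diminished fifth; each chord root moves by that interval while the quality stays the same.
Fm7: root F down a diminished fifth → B, giving Bm7.
Ebadd9: root Eb down a diminished fifth → A, giving Aadd9.
Db: root Db down a diminished fifth → G, giving G.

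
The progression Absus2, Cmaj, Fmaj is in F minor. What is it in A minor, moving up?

F minor up to A minor is a major third; each chord root moves by that interval while the quality stays the same.
Absus2: root Ab up a major third → C, giving Csus2.
Cmaj: root C up a major third → E, giving Emaj.
Fmaj: root F up a major third → A, giving Amaj.

Csus2 Emaj Amaj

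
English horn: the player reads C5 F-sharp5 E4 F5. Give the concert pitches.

The English horn sounds a perfect fifth below written, so transpose each written note down a perfect fifth.
C5 → F4
F#5 → B4
E4 → A3
F5 → Bb4

F4 B4 A3 Bb4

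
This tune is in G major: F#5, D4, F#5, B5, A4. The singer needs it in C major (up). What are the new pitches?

G major to C major up is a perfect fourth, so every note moves up by that interval.
F#5 gives B5
D4 gives G4
F#5 gives B5
B5 gives E6
A4 gives D5

B5 G4 B5 E6 D5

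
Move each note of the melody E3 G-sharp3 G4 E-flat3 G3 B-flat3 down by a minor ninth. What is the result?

D#2 F##2 F#3 D2 F#2 A2

E3 → D#2
G#3 → F##2
G4 → F#3
Eb3 → D2
G3 → F#2
Bb3 → A2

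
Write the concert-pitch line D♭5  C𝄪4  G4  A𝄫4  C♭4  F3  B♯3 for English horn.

The English horn sounds a perfect fifth below written, so the written part must be a perfect fifth above concert — transpose each note up.
Db5 → Ab5
C##4 → G##4
G4 → D5
Abb4 → Ebb5
Cb4 → Gb4
F3 → C4
B#3 → F##4

Ab5 G##4 D5 Ebb5 Gb4 C4 F##4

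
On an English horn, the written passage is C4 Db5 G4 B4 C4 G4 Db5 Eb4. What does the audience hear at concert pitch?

The English horn sounds a perfect fifth below written, so transpose each written note down a perfect fifth.
C4 becomes F3
Db5 becomes Gb4
G4 becomes C4
B4 becomes E4
C4 becomes F3
G4 becomes C4
Db5 becomes Gb4
Eb4 becomes Ab3

F3 Gb4 C4 E4 F3 C4 Gb4 Ab3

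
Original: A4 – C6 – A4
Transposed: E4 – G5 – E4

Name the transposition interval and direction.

down a perfect fourth

From A4 to E4 is 4 letter names — a fourth of some quality.
E4 to A4 is 5 semitones, which makes it a perfect fourth; the second version is lower, so the direction is down.
Checking another pair — A4 → E4 — gives the same interval.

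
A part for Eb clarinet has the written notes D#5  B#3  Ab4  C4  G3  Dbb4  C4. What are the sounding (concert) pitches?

The Eb clarinet sounds a minor third above written, so transpose each written note up a minor third.
D#5 becomes F#5
B#3 becomes D#4
Ab4 becomes Cb5
C4 becomes Eb4
G3 becomes Bb3
Dbb4 becomes Fbb4
C4 becomes Eb4

F#5 D#4 Cb5 Eb4 Bb3 Fbb4 Eb4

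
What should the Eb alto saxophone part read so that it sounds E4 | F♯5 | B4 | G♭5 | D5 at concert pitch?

C#5 D#6 G#5 Eb6 B5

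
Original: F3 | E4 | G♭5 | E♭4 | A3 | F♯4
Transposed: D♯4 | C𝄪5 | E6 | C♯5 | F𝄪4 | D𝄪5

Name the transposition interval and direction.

up an augmented sixth

Take the first pair: F3 → D#4. F to D spans 6 letter names, so the interval is some kind of sixth.
F3 to D#4 is 10 semitones, which makes it an augmented sixth; the second version is higher, so the direction is up.
Checking another pair — F#4 → D##5 — gives the same interval.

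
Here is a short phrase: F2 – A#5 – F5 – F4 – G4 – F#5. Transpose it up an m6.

F2 becomes Db3
A#5 becomes F#6
F5 becomes Db6
F4 becomes Db5
G4 becomes Eb5
F#5 becomes D6

Db3 F#6 Db6 Db5 Eb5 D6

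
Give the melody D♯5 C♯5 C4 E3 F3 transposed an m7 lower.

E#4 D#4 D3 F#2 G2

D#5 → E#4
C#5 → D#4
C4 → D3
E3 → F#2
F3 → G2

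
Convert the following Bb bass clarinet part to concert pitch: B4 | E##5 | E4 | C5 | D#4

The Bb bass clarinet sounds a major ninth below written, so transpose each written note down a major ninth.
B4 gives A3
E##5 gives D##4
E4 gives D3
C5 gives Bb3
D#4 gives C#3

A3 D##4 D3 Bb3 C#3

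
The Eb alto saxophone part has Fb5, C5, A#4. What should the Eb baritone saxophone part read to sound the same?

First find concert pitch: the Eb alto saxophone sounds a major sixth below written, so Fb5 C5 A#4 sounds Abb4 Eb4 C#4.
Then write for Eb baritone saxophone: it sounds a major thirteenth below written, so the part must be a major thirteenth above concert.
Abb4 → Fb6
Eb4 → C6
C#4 → A#5

Fb6 C6 A#5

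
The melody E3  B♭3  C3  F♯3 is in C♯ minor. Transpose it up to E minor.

C♯ minor to E minor up is a minor third, so every note moves up by that interval.
E3 becomes G3
Bb3 becomes Db4
C3 becomes Eb3
F#3 becomes A3

G3 Db4 Eb3 A3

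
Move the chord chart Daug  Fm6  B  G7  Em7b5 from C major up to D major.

Eaug Gm6 C# A7 F#m7b5

C major up to D major is a major second; each chord root moves by that interval while the quality stays the same.
Daug: root D up a major second → E, giving Eaug.
Fm6: root F up a major second → G, giving Gm6.
B: root B up a major second → C#, giving C#.
G7: root G up a major second → A, giving A7.
Em7b5: root E up a major second → F#, giving F#m7b5.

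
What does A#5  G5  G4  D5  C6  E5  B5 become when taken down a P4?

E#5 D5 D4 A4 G5 B4 F#5

A#5 becomes E#5
G5 becomes D5
G4 becomes D4
D5 becomes A4
C6 becomes G5
E5 becomes B4
B5 becomes F#5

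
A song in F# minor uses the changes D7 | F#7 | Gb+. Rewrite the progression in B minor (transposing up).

G7 B7 Cb+

F# minor up to B minor is a perfect fourth; each chord root moves by that interval while the quality stays the same.
D7: root D up a perfect fourth → G, giving G7.
F#7: root F# up a perfect fourth → B, giving B7.
Gb+: root Gb up a perfect fourth → Cb, giving Cb+.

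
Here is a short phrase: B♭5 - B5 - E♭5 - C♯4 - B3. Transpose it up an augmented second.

C#6 C##6 F#5 D##4 C##4

Bb5 -> C#6
B5 -> C##6
Eb5 -> F#5
C#4 -> D##4
B3 -> C##4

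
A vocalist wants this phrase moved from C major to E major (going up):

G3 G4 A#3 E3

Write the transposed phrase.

From C up to E is a major third; apply that to each pitch.
G3 becomes B3
G4 becomes B4
A#3 becomes C##4
E3 becomes G#3

B3 B4 C##4 G#3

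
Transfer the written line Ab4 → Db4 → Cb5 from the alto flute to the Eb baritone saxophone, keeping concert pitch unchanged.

C6 F5 Eb6

First find concert pitch: the alto flute sounds a perfect fourth below written, so Ab4 Db4 Cb5 sounds Eb4 Ab3 Gb4.
Then write for Eb baritone saxophone: it sounds a major thirteenth below written, so the part must be a major thirteenth above concert.
Eb4 → C6
Ab3 → F5
Gb4 → Eb6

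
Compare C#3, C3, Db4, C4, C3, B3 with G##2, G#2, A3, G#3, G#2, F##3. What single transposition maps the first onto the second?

From C#3 to G##2 is 4 letter names — a fourth of some quality.
G##2 to C#3 is 4 semitones, which makes it a diminished fourth; the second version is lower, so the direction is down.
Checking another pair — B3 → F##3 — gives the same interval.

down a diminished fourth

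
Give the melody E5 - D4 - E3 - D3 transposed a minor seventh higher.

E5 -> D6
D4 -> C5
E3 -> D4
D3 -> C4

D6 C5 D4 C4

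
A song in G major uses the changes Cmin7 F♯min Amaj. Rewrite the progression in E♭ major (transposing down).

Abmin7 Dmin Fmaj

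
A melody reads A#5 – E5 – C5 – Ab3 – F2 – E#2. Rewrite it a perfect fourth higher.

D#6 A5 F5 Db4 Bb2 A#2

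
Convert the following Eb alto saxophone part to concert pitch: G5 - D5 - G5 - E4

The Eb alto saxophone sounds a major sixth below written, so transpose each written note down a major sixth.
G5 gives Bb4
D5 gives F4
G5 gives Bb4
E4 gives G3

Bb4 F4 Bb4 G3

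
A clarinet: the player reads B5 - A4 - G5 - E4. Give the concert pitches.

Written C4 on the A clarinet sounds as A3, a minor third lower; apply that shift to every note.
B5 becomes G#5
A4 becomes F#4
G5 becomes E5
E4 becomes C#4

G#5 F#4 E5 C#4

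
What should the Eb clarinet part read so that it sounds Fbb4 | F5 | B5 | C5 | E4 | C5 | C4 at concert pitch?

Written C4 sounds as Eb4 on the Eb clarinet, so concert pitches are written a minor third down.
Fbb4 -> Dbb4
F5 -> D5
B5 -> G#5
C5 -> A4
E4 -> C#4
C5 -> A4
C4 -> A3

Dbb4 D5 G#5 A4 C#4 A4 A3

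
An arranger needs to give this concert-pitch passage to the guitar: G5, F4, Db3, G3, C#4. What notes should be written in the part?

G6 F5 Db4 G4 C#5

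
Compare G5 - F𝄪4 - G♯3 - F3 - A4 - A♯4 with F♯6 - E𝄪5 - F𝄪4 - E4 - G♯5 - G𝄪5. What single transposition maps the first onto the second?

From G5 to F#6 is 7 letter names — a seventh of some quality.
G5 to F#6 is 11 semitones, which makes it a major seventh; the second version is higher, so the direction is up.
Checking another pair — A#4 → G##5 — gives the same interval.

up a major seventh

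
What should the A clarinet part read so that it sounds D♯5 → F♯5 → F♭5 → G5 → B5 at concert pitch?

The A clarinet sounds a minor third below written, so the written part must be a minor third above concert — transpose each note up.
D#5 becomes F#5
F#5 becomes A5
Fb5 becomes Abb5
G5 becomes Bb5
B5 becomes D6

F#5 A5 Abb5 Bb5 D6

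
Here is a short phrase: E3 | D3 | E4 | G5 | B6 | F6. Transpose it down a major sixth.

G2 F2 G3 Bb4 D6 Ab5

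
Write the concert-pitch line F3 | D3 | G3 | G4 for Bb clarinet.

G3 E3 A3 A4

Written C4 sounds as Bb3 on the Bb clarinet, so concert pitches are written a major second up.
F3 -> G3
D3 -> E3
G3 -> A3
G4 -> A4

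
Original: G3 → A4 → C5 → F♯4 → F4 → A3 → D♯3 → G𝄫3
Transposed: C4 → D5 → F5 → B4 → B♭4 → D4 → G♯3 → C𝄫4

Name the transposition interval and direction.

up a perfect fourth

Take the first pair: G3 → C4. G to C spans 4 letter names, so the interval is some kind of fourth.
G3 to C4 is 5 semitones, which makes it a perfect fourth; the second version is higher, so the direction is up.
Checking another pair — Gbb3 → Cbb4 — gives the same interval.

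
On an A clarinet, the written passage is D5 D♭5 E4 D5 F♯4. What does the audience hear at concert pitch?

Written C4 on the A clarinet sounds as A3, a minor third lower; apply that shift to every note.
D5 becomes B4
Db5 becomes Bb4
E4 becomes C#4
D5 becomes B4
F#4 becomes D#4

B4 Bb4 C#4 B4 D#4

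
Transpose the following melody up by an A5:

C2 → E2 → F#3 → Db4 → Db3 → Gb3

G#2 B#2 C##4 A4 A3 D4

C2 to G#2
E2 to B#2
F#3 to C##4
Db4 to A4
Db3 to A3
Gb3 to D4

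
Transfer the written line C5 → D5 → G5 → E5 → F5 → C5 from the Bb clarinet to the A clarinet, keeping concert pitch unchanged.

Db5 Eb5 Ab5 F5 Gb5 Db5

First find concert pitch: the Bb clarinet sounds a major second below written, so C5 D5 G5 E5 F5 C5 sounds Bb4 C5 F5 D5 Eb5 Bb4.
Then write for A clarinet: it sounds a minor third below written, so the part must be a minor third above concert.
Bb4 → Db5
C5 → Eb5
F5 → Ab5
D5 → F5
Eb5 → Gb5
Bb4 → Db5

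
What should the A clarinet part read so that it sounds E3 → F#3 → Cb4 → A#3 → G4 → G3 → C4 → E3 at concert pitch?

G3 A3 Ebb4 C#4 Bb4 Bb3 Eb4 G3

The A clarinet sounds a minor third below written, so the written part must be a minor third above concert — transpose each note up.
E3 becomes G3
F#3 becomes A3
Cb4 becomes Ebb4
A#3 becomes C#4
G4 becomes Bb4
G3 becomes Bb3
C4 becomes Eb4
E3 becomes G3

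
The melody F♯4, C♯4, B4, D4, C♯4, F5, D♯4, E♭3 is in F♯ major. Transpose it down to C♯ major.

C#4 G#3 F#4 A3 G#3 C5 A#3 Bb2

From F♯ down to C♯ is a perfect fourth; apply that to each pitch.
F#4 gives C#4
C#4 gives G#3
B4 gives F#4
D4 gives A3
C#4 gives G#3
F5 gives C5
D#4 gives A#3
Eb3 gives Bb2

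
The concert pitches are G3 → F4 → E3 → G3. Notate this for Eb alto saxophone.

E4 D5 C#4 E4

The Eb alto saxophone sounds a major sixth below written, so the written part must be a major sixth above concert — transpose each note up.
G3 gives E4
F4 gives D5
E3 gives C#4
G3 gives E4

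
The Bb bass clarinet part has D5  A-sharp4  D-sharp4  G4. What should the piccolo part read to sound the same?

C3 G#2 C#2 F2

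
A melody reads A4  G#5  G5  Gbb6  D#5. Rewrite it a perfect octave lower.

A3 G#4 G4 Gbb5 D#4

A perfect octave down from A4 gives A3.
A perfect octave down from G#5 gives G#4.
A perfect octave down from G5 gives G4.
A perfect octave down from Gbb6 gives Gbb5.
A perfect octave down from D#5 gives D#4.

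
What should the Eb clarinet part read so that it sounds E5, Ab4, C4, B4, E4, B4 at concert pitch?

The Eb clarinet sounds a minor third above written, so the written part must be a minor third below concert — transpose each note down.
E5 → C#5
Ab4 → F4
C4 → A3
B4 → G#4
E4 → C#4
B4 → G#4

C#5 F4 A3 G#4 C#4 G#4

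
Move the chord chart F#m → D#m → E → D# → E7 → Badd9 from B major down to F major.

Cm Am Bb A Bb7 Fadd9

B major down to F major is an augmented fourth; each chord root moves by that interval while the quality stays the same.
F#m: root F# down an augmented fourth → C, giving Cm.
D#m: root D# down an augmented fourth → A, giving Am.
E: root E down an augmented fourth → Bb, giving Bb.
D#: root D# down an augmented fourth → A, giving A.
E7: root E down an augmented fourth → Bb, giving Bb7.
Badd9: root B down an augmented fourth → F, giving Fadd9.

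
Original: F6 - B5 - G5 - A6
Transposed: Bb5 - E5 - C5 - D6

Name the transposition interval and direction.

From F6 to Bb5 is 5 letter names — a fifth of some quality.
Bb5 to F6 is 7 semitones, which makes it a perfect fifth; the second version is lower, so the direction is down.
Checking another pair — A6 → D6 — gives the same interval.

down a perfect fifth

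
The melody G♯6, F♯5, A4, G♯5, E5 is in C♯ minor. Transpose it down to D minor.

A5 G4 Bb3 A4 F4

C♯ minor to D minor down is a major seventh, so every note moves down by that interval.
G#6 -> A5
F#5 -> G4
A4 -> Bb3
G#5 -> A4
E5 -> F4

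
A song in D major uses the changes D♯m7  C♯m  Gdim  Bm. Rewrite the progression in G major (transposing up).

D major up to G major is a perfect fourth; each chord root moves by that interval while the quality stays the same.
D♯m7: root D♯ up a perfect fourth → G#, giving G#m7.
C♯m: root C♯ up a perfect fourth → F#, giving F#m.
Gdim: root G up a perfect fourth → C, giving Cdim.
Bm: root B up a perfect fourth → E, giving Em.

G#m7 F#m Cdim Em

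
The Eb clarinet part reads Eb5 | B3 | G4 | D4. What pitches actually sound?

Gb5 D4 Bb4 F4

Written C4 on the Eb clarinet sounds as Eb4, a minor third higher; apply that shift to every note.
Eb5 → Gb5
B3 → D4
G4 → Bb4
D4 → F4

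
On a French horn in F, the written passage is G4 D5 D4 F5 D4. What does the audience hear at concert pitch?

C4 G4 G3 Bb4 G3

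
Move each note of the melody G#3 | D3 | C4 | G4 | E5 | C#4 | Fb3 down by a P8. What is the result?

G#3: an octave down reaches G, and 12 semitones makes it G#2.
A perfect octave down from D3 gives D2.
C4: an octave down reaches C, and 12 semitones makes it C3.
G4 down a perfect octave is G3.
E5: an octave down reaches E, and 12 semitones makes it E4.
A perfect octave down from C#4 gives C#3.
Fb3: an octave down reaches F, and 12 semitones makes it Fb2.

G#2 D2 C3 G3 E4 C#3 Fb2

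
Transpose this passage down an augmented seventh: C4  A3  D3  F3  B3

Dbb3 Bbb2 Ebb2 Gbb2 Cb3

C4 gives Dbb3
A3 gives Bbb2
D3 gives Ebb2
F3 gives Gbb2
B3 gives Cb3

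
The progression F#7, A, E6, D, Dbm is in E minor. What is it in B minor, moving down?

E minor down to B minor is a perfect fourth; each chord root moves by that interval while the quality stays the same.
F#7: root F# down a perfect fourth → C#, giving C#7.
A: root A down a perfect fourth → E, giving E.
E6: root E down a perfect fourth → B, giving B6.
D: root D down a perfect fourth → A, giving A.
Dbm: root Db down a perfect fourth → Ab, giving Abm.

C#7 E B6 A Abm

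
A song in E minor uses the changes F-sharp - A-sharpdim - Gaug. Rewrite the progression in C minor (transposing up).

D F#dim Ebaug

E minor up to C minor is a minor sixth; each chord root moves by that interval while the quality stays the same.
F-sharp: root F-sharp up a minor sixth → D, giving D.
A-sharpdim: root A-sharp up a minor sixth → F#, giving F#dim.
Gaug: root G up a minor sixth → Eb, giving Ebaug.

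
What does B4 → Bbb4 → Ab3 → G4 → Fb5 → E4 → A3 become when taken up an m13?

B4 to G6
Bbb4 to Gbb6
Ab3 to Fb5
G4 to Eb6
Fb5 to Dbb7
E4 to C6
A3 to F5

G6 Gbb6 Fb5 Eb6 Dbb7 C6 F5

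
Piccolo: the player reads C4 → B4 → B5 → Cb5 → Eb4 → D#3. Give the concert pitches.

C5 B5 B6 Cb6 Eb5 D#4

Written C4 on the piccolo sounds as C5, a perfect octave higher; apply that shift to every note.
C4 gives C5
B4 gives B5
B5 gives B6
Cb5 gives Cb6
Eb4 gives Eb5
D#3 gives D#4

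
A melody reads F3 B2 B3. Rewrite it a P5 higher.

A perfect fifth up from F3 gives C4.
B2: a fifth up reaches F, and 7 semitones makes it F#3.
B3: a fifth up reaches F, and 7 semitones makes it F#4.

C4 F#3 F#4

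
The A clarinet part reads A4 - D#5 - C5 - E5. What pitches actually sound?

F#4 B#4 A4 C#5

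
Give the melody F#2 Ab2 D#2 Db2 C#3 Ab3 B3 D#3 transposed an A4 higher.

B#2 D3 G##2 G2 F##3 D4 E#4 G##3

F#2 → B#2
Ab2 → D3
D#2 → G##2
Db2 → G2
C#3 → F##3
Ab3 → D4
B3 → E#4
D#3 → G##3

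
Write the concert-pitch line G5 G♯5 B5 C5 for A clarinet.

Written C4 sounds as A3 on the A clarinet, so concert pitches are written a minor third up.
G5 -> Bb5
G#5 -> B5
B5 -> D6
C5 -> Eb5

Bb5 B5 D6 Eb5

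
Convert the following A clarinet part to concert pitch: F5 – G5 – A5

Written C4 on the A clarinet sounds as A3, a minor third lower; apply that shift to every note.
F5 becomes D5
G5 becomes E5
A5 becomes F#5

D5 E5 F#5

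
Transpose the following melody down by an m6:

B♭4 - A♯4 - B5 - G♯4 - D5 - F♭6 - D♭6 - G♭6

D4 C##4 D#5 B#3 F#4 Ab5 F5 Bb5

Bb4 down a minor sixth is D4.
A#4: a sixth down reaches C, and 8 semitones makes it C##4.
B5: a sixth down reaches D, and 8 semitones makes it D#5.
G#4: a sixth down reaches B, and 8 semitones makes it B#3.
D5: a sixth down reaches F, and 8 semitones makes it F#4.
A minor sixth down from Fb6 gives Ab5.
A minor sixth down from Db6 gives F5.
Gb6: a sixth down reaches B, and 8 semitones makes it Bb5.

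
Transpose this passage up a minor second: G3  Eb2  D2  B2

G3: a second up reaches A, and 1 semitone makes it Ab3.
Eb2 up a minor second is Fb2.
D2 up a minor second is Eb2.
A minor second up from B2 gives C3.

Ab3 Fb2 Eb2 C3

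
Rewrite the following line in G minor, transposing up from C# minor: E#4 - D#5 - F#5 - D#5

B4 A5 C6 A5

From C# up to G is a diminished fifth; apply that to each pitch.
E#4 gives B4
D#5 gives A5
F#5 gives C6
D#5 gives A5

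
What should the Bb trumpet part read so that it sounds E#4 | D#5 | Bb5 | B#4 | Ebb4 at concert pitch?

F##4 E#5 C6 C##5 Fb4

The Bb trumpet sounds a major second below written, so the written part must be a major second above concert — transpose each note up.
E#4 to F##4
D#5 to E#5
Bb5 to C6
B#4 to C##5
Ebb4 to Fb4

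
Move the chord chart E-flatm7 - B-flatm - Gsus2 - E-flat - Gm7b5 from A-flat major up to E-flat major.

Bbm7 Fm Dsus2 Bb Dm7b5

A-flat major up to E-flat major is a perfect fifth; each chord root moves by that interval while the quality stays the same.
E-flatm7: root E-flat up a perfect fifth → Bb, giving Bbm7.
B-flatm: root B-flat up a perfect fifth → F, giving Fm.
Gsus2: root G up a perfect fifth → D, giving Dsus2.
E-flat: root E-flat up a perfect fifth → Bb, giving Bb.
Gm7b5: root G up a perfect fifth → D, giving Dm7b5.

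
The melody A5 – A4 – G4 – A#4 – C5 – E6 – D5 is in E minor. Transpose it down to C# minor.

F#5 F#4 E4 F##4 A4 C#6 B4

E minor to C# minor down is a minor third, so every note moves down by that interval.
A5 gives F#5
A4 gives F#4
G4 gives E4
A#4 gives F##4
C5 gives A4
E6 gives C#6
D5 gives B4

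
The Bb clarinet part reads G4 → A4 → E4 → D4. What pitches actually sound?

F4 G4 D4 C4

The Bb clarinet sounds a major second below written, so transpose each written note down a major second.
G4 to F4
A4 to G4
E4 to D4
D4 to C4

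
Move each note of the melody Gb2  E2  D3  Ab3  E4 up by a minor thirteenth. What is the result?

A minor thirteenth up from Gb2 gives Ebb4.
A minor thirteenth up from E2 gives C4.
A minor thirteenth up from D3 gives Bb4.
Ab3 up a minor thirteenth is Fb5.
A minor thirteenth up from E4 gives C6.

Ebb4 C4 Bb4 Fb5 C6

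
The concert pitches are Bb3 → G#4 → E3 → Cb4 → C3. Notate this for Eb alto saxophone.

G4 E#5 C#4 Ab4 A3

Written C4 sounds as Eb3 on the Eb alto saxophone, so concert pitches are written a major sixth up.
Bb3 gives G4
G#4 gives E#5
E3 gives C#4
Cb4 gives Ab4
C3 gives A3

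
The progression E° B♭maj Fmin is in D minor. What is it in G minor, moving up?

A° Ebmaj Bbmin

D minor up to G minor is a perfect fourth; each chord root moves by that interval while the quality stays the same.
E°: root E up a perfect fourth → A, giving A°.
B♭maj: root B♭ up a perfect fourth → Eb, giving Ebmaj.
Fmin: root F up a perfect fourth → Bb, giving Bbmin.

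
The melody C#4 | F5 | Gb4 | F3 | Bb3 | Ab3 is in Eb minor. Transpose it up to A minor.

F##4 B5 C5 B3 E4 D4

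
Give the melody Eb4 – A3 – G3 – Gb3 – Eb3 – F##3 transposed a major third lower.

Eb4 gives Cb4
A3 gives F3
G3 gives Eb3
Gb3 gives Ebb3
Eb3 gives Cb3
F##3 gives D#3

Cb4 F3 Eb3 Ebb3 Cb3 D#3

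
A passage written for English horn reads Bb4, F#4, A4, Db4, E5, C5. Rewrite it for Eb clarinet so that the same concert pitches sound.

C4 G#3 B3 Eb3 F#4 D4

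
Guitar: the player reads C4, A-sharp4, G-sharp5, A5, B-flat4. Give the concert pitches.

Written C4 on the guitar sounds as C3, a perfect octave lower; apply that shift to every note.
C4 gives C3
A#4 gives A#3
G#5 gives G#4
A5 gives A4
Bb4 gives Bb3

C3 A#3 G#4 A4 Bb3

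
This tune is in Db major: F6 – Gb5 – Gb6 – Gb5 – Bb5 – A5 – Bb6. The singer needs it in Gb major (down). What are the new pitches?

Bb5 Cb5 Cb6 Cb5 Eb5 D5 Eb6

From Db down to Gb is a perfect fifth; apply that to each pitch.
F6 -> Bb5
Gb5 -> Cb5
Gb6 -> Cb6
Gb5 -> Cb5
Bb5 -> Eb5
A5 -> D5
Bb6 -> Eb6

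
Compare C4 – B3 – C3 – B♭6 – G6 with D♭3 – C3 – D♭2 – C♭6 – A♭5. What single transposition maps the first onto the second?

down a major seventh

Take the first pair: C4 → Db3. C to D spans 7 letter names, so the interval is some kind of seventh.
Db3 to C4 is 11 semitones, which makes it a major seventh; the second version is lower, so the direction is down.
Checking another pair — G6 → Ab5 — gives the same interval.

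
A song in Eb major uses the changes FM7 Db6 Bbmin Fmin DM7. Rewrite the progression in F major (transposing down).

Eb major down to F major is a minor seventh; each chord root moves by that interval while the quality stays the same.
FM7: root F down a minor seventh → G, giving GM7.
Db6: root Db down a minor seventh → Eb, giving Eb6.
Bbmin: root Bb down a minor seventh → C, giving Cmin.
Fmin: root F down a minor seventh → G, giving Gmin.
DM7: root D down a minor seventh → E, giving EM7.

GM7 Eb6 Cmin Gmin EM7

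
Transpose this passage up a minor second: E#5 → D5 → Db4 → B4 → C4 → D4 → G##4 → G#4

F#5 Eb5 Ebb4 C5 Db4 Eb4 A#4 A4

E#5 becomes F#5
D5 becomes Eb5
Db4 becomes Ebb4
B4 becomes C5
C4 becomes Db4
D4 becomes Eb4
G##4 becomes A#4
G#4 becomes A4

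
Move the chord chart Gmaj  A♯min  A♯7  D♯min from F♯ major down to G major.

F♯ major down to G major is a major seventh; each chord root moves by that interval while the quality stays the same.
Gmaj: root G down a major seventh → Ab, giving Abmaj.
A♯min: root A♯ down a major seventh → B, giving Bmin.
A♯7: root A♯ down a major seventh → B, giving B7.
D♯min: root D♯ down a major seventh → E, giving Emin.

Abmaj Bmin B7 Emin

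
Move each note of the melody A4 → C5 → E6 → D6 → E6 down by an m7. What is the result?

A4 down a minor seventh is B3.
C5 down a minor seventh is D4.
E6 down a minor seventh is F#5.
A minor seventh down from D6 gives E5.
A minor seventh down from E6 gives F#5.

B3 D4 F#5 E5 F#5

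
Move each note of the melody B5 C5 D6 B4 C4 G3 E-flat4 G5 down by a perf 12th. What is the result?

E4 F3 G4 E3 F2 C2 Ab2 C4

A perfect twelfth down from B5 gives E4.
A perfect twelfth down from C5 gives F3.
D6: a twelfth down reaches G, and 19 semitones makes it G4.
B4 down a perfect twelfth is E3.
A perfect twelfth down from C4 gives F2.
G3: a twelfth down reaches C, and 19 semitones makes it C2.
A perfect twelfth down from Eb4 gives Ab2.
G5 down a perfect twelfth is C4.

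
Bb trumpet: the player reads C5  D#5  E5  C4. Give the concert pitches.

The Bb trumpet sounds a major second below written, so transpose each written note down a major second.
C5 becomes Bb4
D#5 becomes C#5
E5 becomes D5
C4 becomes Bb3

Bb4 C#5 D5 Bb3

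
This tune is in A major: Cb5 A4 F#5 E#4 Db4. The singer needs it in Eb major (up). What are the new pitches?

Gbb5 Eb5 C6 B4 Abb4

From A up to Eb is a diminished fifth; apply that to each pitch.
Cb5 becomes Gbb5
A4 becomes Eb5
F#5 becomes C6
E#4 becomes B4
Db4 becomes Abb4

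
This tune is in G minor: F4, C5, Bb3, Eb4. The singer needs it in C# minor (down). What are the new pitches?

B3 F#4 E3 A3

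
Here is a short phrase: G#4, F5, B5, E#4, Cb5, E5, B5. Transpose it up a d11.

G#4 → C6
F5 → Bbb6
B5 → Eb7
E#4 → A5
Cb5 → Fbb6
E5 → Ab6
B5 → Eb7

C6 Bbb6 Eb7 A5 Fbb6 Ab6 Eb7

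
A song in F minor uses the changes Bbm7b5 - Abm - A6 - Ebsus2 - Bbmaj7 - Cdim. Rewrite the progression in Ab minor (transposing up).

Dbm7b5 Cbm C6 Gbsus2 Dbmaj7 Ebdim

F minor up to Ab minor is a minor third; each chord root moves by that interval while the quality stays the same.
Bbm7b5: root Bb up a minor third → Db, giving Dbm7b5.
Abm: root Ab up a minor third → Cb, giving Cbm.
A6: root A up a minor third → C, giving C6.
Ebsus2: root Eb up a minor third → Gb, giving Gbsus2.
Bbmaj7: root Bb up a minor third → Db, giving Dbmaj7.
Cdim: root C up a minor third → Eb, giving Ebdim.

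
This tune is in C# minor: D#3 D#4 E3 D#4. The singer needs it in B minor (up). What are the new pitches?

C# minor to B minor up is a minor seventh, so every note moves up by that interval.
D#3 gives C#4
D#4 gives C#5
E3 gives D4
D#4 gives C#5

C#4 C#5 D4 C#5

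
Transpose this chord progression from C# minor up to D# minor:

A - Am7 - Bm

C# minor up to D# minor is a major second; each chord root moves by that interval while the quality stays the same.
A: root A up a major second → B, giving B.
Am7: root A up a major second → B, giving Bm7.
Bm: root B up a major second → C#, giving C#m.

B Bm7 C#m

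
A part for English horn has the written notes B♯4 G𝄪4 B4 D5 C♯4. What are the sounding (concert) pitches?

Written C4 on the English horn sounds as F3, a perfect fifth lower; apply that shift to every note.
B#4 → E#4
G##4 → C##4
B4 → E4
D5 → G4
C#4 → F#3

E#4 C##4 E4 G4 F#3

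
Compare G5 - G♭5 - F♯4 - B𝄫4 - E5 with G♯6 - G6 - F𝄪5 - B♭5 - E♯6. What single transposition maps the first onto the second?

Take the first pair: G5 → G#6. G to G spans 8 letter names, so the interval is some kind of octave.
G5 to G#6 is 13 semitones, which makes it an augmented octave; the second version is higher, so the direction is up.
Checking another pair — E5 → E#6 — gives the same interval.

up an augmented octave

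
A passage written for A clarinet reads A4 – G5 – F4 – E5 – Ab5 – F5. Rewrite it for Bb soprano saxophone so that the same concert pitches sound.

G#4 F#5 E4 D#5 G5 E5

First find concert pitch: the A clarinet sounds a minor third below written, so A4 G5 F4 E5 Ab5 F5 sounds F#4 E5 D4 C#5 F5 D5.
Then write for Bb soprano saxophone: it sounds a major second below written, so the part must be a major second above concert.
F#4 → G#4
E5 → F#5
D4 → E4
C#5 → D#5
F5 → G5
D5 → E5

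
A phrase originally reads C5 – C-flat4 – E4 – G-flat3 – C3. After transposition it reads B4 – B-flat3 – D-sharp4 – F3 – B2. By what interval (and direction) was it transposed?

Take the first pair: C5 → B4. C to B spans 2 letter names, so the interval is some kind of second.
B4 to C5 is 1 semitone, which makes it a minor second; the second version is lower, so the direction is down.
Checking another pair — C3 → B2 — gives the same interval.

down a minor second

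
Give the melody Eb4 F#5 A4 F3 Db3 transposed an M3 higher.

Eb4 gives G4
F#5 gives A#5
A4 gives C#5
F3 gives A3
Db3 gives F3

G4 A#5 C#5 A3 F3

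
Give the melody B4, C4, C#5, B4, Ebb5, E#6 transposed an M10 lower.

B4 gives G3
C4 gives Ab2
C#5 gives A3
B4 gives G3
Ebb5 gives Cbb4
E#6 gives C#5

G3 Ab2 A3 G3 Cbb4 C#5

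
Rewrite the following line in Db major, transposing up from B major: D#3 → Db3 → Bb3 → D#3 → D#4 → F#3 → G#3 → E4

F3 Fbb3 Dbb4 F3 F4 Ab3 Bb3 Gb4

From B up to Db is a diminished third; apply that to each pitch.
D#3 -> F3
Db3 -> Fbb3
Bb3 -> Dbb4
D#3 -> F3
D#4 -> F4
F#3 -> Ab3
G#3 -> Bb3
E4 -> Gb4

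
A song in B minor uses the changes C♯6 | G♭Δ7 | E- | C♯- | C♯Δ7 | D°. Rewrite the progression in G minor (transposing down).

A6 EbbΔ7 C- A- AΔ7 Bb°

B minor down to G minor is a major third; each chord root moves by that interval while the quality stays the same.
C♯6: root C♯ down a major third → A, giving A6.
G♭Δ7: root G♭ down a major third → Ebb, giving EbbΔ7.
E-: root E down a major third → C, giving C-.
C♯-: root C♯ down a major third → A, giving A-.
C♯Δ7: root C♯ down a major third → A, giving AΔ7.
D°: root D down a major third → Bb, giving Bb°.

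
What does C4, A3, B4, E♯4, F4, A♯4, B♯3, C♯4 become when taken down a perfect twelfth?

F2 D2 E3 A#2 Bb2 D#3 E#2 F#2

C4: a twelfth down reaches F, and 19 semitones makes it F2.
A3: a twelfth down reaches D, and 19 semitones makes it D2.
A perfect twelfth down from B4 gives E3.
E#4: a twelfth down reaches A, and 19 semitones makes it A#2.
A perfect twelfth down from F4 gives Bb2.
A perfect twelfth down from A#4 gives D#3.
A perfect twelfth down from B#3 gives E#2.
C#4: a twelfth down reaches F, and 19 semitones makes it F#2.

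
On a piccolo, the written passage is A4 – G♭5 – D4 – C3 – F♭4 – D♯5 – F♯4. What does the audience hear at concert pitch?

A5 Gb6 D5 C4 Fb5 D#6 F#5

Written C4 on the piccolo sounds as C5, a perfect octave higher; apply that shift to every note.
A4 → A5
Gb5 → Gb6
D4 → D5
C3 → C4
Fb4 → Fb5
D#5 → D#6
F#4 → F#5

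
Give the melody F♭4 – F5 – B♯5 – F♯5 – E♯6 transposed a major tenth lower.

Dbb3 Db4 G#4 D4 C#5

Fb4 -> Dbb3
F5 -> Db4
B#5 -> G#4
F#5 -> D4
E#6 -> C#5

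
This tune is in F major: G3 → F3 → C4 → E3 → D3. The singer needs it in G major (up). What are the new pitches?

A3 G3 D4 F#3 E3

F major to G major up is a major second, so every note moves up by that interval.
G3 -> A3
F3 -> G3
C4 -> D4
E3 -> F#3
D3 -> E3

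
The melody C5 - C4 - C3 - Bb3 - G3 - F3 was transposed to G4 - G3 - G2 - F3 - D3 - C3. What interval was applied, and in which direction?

down a perfect fourth

Take the first pair: C5 → G4. C to G spans 4 letter names, so the interval is some kind of fourth.
G4 to C5 is 5 semitones, which makes it a perfect fourth; the second version is lower, so the direction is down.
Checking another pair — F3 → C3 — gives the same interval.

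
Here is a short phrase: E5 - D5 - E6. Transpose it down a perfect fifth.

A4 G4 A5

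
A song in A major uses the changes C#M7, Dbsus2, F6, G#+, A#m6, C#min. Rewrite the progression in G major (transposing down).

BM7 Cbsus2 Eb6 F#+ G#m6 Bmin

A major down to G major is a major second; each chord root moves by that interval while the quality stays the same.
C#M7: root C# down a major second → B, giving BM7.
Dbsus2: root Db down a major second → Cb, giving Cbsus2.
F6: root F down a major second → Eb, giving Eb6.
G#+: root G# down a major second → F#, giving F#+.
A#m6: root A# down a major second → G#, giving G#m6.
C#min: root C# down a major second → B, giving Bmin.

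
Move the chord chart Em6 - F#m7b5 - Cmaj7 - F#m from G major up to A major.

G major up to A major is a major second; each chord root moves by that interval while the quality stays the same.
Em6: root E up a major second → F#, giving F#m6.
F#m7b5: root F# up a major second → G#, giving G#m7b5.
Cmaj7: root C up a major second → D, giving Dmaj7.
F#m: root F# up a major second → G#, giving G#m.

F#m6 G#m7b5 Dmaj7 G#m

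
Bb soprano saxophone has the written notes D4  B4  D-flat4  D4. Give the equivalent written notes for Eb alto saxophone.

A4 F#5 Ab4 A4

First find concert pitch: the Bb soprano saxophone sounds a major second below written, so D4 B4 D-flat4 D4 sounds C4 A4 Cb4 C4.
Then write for Eb alto saxophone: it sounds a major sixth below written, so the part must be a major sixth above concert.
C4 → A4
A4 → F#5
Cb4 → Ab4
C4 → A4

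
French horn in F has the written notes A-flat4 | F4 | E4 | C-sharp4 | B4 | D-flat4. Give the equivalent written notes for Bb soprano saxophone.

First find concert pitch: the French horn in F sounds a perfect fifth below written, so A-flat4 F4 E4 C-sharp4 B4 D-flat4 sounds Db4 Bb3 A3 F#3 E4 Gb3.
Then write for Bb soprano saxophone: it sounds a major second below written, so the part must be a major second above concert.
Db4 → Eb4
Bb3 → C4
A3 → B3
F#3 → G#3
E4 → F#4
Gb3 → Ab3

Eb4 C4 B3 G#3 F#4 Ab3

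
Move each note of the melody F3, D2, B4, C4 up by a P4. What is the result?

Bb3 G2 E5 F4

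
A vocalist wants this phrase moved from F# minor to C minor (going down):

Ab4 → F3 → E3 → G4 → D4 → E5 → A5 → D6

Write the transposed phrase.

Ebb4 Cb3 Bb2 Db4 Ab3 Bb4 Eb5 Ab5

From F# down to C is an augmented fourth; apply that to each pitch.
Ab4 gives Ebb4
F3 gives Cb3
E3 gives Bb2
G4 gives Db4
D4 gives Ab3
E5 gives Bb4
A5 gives Eb5
D6 gives Ab5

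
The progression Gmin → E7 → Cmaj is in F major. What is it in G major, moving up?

Amin F#7 Dmaj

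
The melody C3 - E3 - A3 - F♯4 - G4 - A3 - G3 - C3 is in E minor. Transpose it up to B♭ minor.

Gb3 Bb3 Eb4 C5 Db5 Eb4 Db4 Gb3

From E up to B♭ is a diminished fifth; apply that to each pitch.
C3 gives Gb3
E3 gives Bb3
A3 gives Eb4
F#4 gives C5
G4 gives Db5
A3 gives Eb4
G3 gives Db4
C3 gives Gb3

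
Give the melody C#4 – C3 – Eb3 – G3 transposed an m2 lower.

C#4 to B#3
C3 to B2
Eb3 to D3
G3 to F#3

B#3 B2 D3 F#3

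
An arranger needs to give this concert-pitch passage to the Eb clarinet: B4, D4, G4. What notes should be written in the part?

G#4 B3 E4

Written C4 sounds as Eb4 on the Eb clarinet, so concert pitches are written a minor third down.
B4 to G#4
D4 to B3
G4 to E4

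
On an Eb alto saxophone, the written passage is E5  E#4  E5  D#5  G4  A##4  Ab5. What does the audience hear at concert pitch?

G4 G#3 G4 F#4 Bb3 C##4 Cb5

The Eb alto saxophone sounds a major sixth below written, so transpose each written note down a major sixth.
E5 to G4
E#4 to G#3
E5 to G4
D#5 to F#4
G4 to Bb3
A##4 to C##4
Ab5 to Cb5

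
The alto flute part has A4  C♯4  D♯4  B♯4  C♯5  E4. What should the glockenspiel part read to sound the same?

E2 G#1 A#1 F##2 G#2 B1

First find concert pitch: the alto flute sounds a perfect fourth below written, so A4 C♯4 D♯4 B♯4 C♯5 E4 sounds E4 G#3 A#3 F##4 G#4 B3.
Then write for glockenspiel: it sounds a perfect fifteenth above written, so the part must be a perfect fifteenth below concert.
E4 → E2
G#3 → G#1
A#3 → A#1
F##4 → F##2
G#4 → G#2
B3 → B1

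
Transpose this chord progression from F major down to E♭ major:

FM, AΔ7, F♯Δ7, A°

F major down to E♭ major is a major second; each chord root moves by that interval while the quality stays the same.
FM: root F down a major second → Eb, giving EbM.
AΔ7: root A down a major second → G, giving GΔ7.
F♯Δ7: root F♯ down a major second → E, giving EΔ7.
A°: root A down a major second → G, giving G°.

EbM GΔ7 EΔ7 G°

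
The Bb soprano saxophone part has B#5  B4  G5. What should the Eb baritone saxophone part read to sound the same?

First find concert pitch: the Bb soprano saxophone sounds a major second below written, so B#5 B4 G5 sounds A#5 A4 F5.
Then write for Eb baritone saxophone: it sounds a major thirteenth below written, so the part must be a major thirteenth above concert.
A#5 → F##7
A4 → F#6
F5 → D7

F##7 F#6 D7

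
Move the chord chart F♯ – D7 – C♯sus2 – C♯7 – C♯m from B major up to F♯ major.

B major up to F♯ major is a perfect fifth; each chord root moves by that interval while the quality stays the same.
F♯: root F♯ up a perfect fifth → C#, giving C#.
D7: root D up a perfect fifth → A, giving A7.
C♯sus2: root C♯ up a perfect fifth → G#, giving G#sus2.
C♯7: root C♯ up a perfect fifth → G#, giving G#7.
C♯m: root C♯ up a perfect fifth → G#, giving G#m.

C# A7 G#sus2 G#7 G#m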